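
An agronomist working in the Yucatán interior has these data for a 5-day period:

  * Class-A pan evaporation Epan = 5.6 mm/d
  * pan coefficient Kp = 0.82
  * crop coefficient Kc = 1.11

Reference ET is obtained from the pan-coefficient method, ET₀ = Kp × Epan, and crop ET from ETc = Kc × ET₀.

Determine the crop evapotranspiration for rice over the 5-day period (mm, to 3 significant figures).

ET₀ = 0.82 × 5.6 = 4.5920 mm/d
ETc = Kc × ET₀ = 1.11 × 4.5920 = 5.0971 mm/d
Over 5 days: 5.0971 × 5 = 25.486 mm

25.5 mm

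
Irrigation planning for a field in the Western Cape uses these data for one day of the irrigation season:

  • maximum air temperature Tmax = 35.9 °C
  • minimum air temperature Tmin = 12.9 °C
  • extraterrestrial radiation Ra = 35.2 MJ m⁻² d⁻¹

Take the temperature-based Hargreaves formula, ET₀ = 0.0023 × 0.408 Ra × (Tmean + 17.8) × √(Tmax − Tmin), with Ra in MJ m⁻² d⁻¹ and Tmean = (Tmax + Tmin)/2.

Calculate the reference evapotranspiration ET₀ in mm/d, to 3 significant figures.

Tmean = (35.9 + 12.9)/2 = 24.40 °C
0.408 Ra = 0.408 × 35.2 = 14.3616 mm/d equivalent
ET₀ = 0.0023 × 14.3616 × (24.40 + 17.8) × √23.0 = 0.0023 × 14.3616 × 42.20 × 4.7958 = 6.6850 mm/d

6.69 mm/d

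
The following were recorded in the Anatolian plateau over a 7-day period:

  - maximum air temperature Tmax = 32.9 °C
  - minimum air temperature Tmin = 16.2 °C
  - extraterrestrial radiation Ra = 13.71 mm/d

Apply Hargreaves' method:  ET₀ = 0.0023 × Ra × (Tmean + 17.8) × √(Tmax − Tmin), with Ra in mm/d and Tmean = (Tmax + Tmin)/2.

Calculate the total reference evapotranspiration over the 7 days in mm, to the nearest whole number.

Tmean = (32.9 + 16.2)/2 = 24.55 °C
ET₀ = 0.0023 × 13.71 × (24.55 + 17.8) × √16.7 = 0.0023 × 13.71 × 42.35 × 4.0866 = 5.4573 mm/d
Over 7 days: 5.4573 × 7 = 38.201 mm

38 mm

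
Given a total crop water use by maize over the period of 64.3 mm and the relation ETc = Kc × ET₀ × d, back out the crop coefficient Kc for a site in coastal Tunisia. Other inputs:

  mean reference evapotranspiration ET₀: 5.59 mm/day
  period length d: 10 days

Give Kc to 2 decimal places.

ETc = Kc × ET₀ × d  ⇒  Kc = ETc / (ET₀ × d)
Kc = 64.3 / (5.59 × 10) = 64.3 / 55.90 = 1.1503

1.15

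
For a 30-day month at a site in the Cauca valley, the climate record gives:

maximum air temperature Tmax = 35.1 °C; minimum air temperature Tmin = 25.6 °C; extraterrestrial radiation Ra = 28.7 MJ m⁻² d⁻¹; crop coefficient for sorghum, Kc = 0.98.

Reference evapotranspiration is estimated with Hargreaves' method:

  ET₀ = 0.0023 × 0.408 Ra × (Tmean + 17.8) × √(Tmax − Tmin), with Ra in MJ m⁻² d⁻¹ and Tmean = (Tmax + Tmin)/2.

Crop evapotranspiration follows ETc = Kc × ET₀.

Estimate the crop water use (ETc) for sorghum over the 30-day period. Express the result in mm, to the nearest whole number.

Tmean = (35.1 + 25.6)/2 = 30.35 °C
0.408 Ra = 0.408 × 28.7 = 11.7096 mm/d equivalent
ET₀ = 0.0023 × 11.7096 × (30.35 + 17.8) × √9.5 = 0.0023 × 11.7096 × 48.15 × 3.0822 = 3.9969 mm/d
ETc = Kc × ET₀ = 0.98 × 3.9969 = 3.9170 mm/d
Over 30 days: 3.9170 × 30 = 117.510 mm

118 mm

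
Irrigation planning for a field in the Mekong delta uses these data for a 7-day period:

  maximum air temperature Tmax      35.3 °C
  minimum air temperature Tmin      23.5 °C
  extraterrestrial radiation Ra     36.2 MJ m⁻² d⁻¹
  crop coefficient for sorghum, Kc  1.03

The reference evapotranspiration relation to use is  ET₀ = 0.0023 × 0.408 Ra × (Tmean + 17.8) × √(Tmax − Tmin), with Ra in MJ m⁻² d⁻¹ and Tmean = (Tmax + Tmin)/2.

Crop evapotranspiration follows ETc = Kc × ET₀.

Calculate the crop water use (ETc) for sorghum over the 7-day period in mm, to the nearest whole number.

Tmean = (35.3 + 23.5)/2 = 29.40 °C
0.408 Ra = 0.408 × 36.2 = 14.7696 mm/d equivalent
ET₀ = 0.0023 × 14.7696 × (29.40 + 17.8) × √11.8 = 0.0023 × 14.7696 × 47.20 × 3.4351 = 5.5078 mm/d
ETc = Kc × ET₀ = 1.03 × 5.5078 = 5.6730 mm/d
Over 7 days: 5.6730 × 7 = 39.711 mm

40 mm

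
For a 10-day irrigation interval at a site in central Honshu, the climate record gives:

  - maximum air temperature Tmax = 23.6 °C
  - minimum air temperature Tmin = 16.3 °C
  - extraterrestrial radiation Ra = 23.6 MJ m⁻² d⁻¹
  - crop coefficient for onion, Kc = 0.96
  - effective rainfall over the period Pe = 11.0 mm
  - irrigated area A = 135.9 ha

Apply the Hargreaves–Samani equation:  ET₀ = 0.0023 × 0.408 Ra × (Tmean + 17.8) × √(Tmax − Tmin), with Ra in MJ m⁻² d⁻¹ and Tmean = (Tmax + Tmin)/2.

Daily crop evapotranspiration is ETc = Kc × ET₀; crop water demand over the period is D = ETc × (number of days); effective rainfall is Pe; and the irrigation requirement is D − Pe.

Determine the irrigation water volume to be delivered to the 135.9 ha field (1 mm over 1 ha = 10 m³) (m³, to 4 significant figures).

14520 m³

Tmean = (23.6 + 16.3)/2 = 19.95 °C
0.408 Ra = 0.408 × 23.6 = 9.6288 mm/d equivalent
ET₀ = 0.0023 × 9.6288 × (19.95 + 17.8) × √7.3 = 0.0023 × 9.6288 × 37.75 × 2.7019 = 2.2588 mm/d
ETc = Kc × ET₀ = 0.96 × 2.2588 = 2.1684 mm/d
Crop demand D = ETc × 10 d = 2.1684 × 10 = 21.684 mm
D − Pe = 21.684 − 11.0 = 10.684 mm
Volume = 10.684 mm × 135.9 ha × 10 = 14519.6 m³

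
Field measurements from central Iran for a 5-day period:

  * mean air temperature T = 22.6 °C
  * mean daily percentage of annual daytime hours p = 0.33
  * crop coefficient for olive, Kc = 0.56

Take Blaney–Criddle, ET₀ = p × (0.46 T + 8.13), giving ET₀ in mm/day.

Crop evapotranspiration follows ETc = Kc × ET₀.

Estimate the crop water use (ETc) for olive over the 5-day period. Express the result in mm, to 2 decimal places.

17.12 mm

ET₀ = 0.33 × (0.46 × 22.6 + 8.13) = 0.33 × 18.526 = 6.1136 mm/d
ETc = Kc × ET₀ = 0.56 × 6.1136 = 3.4236 mm/d
Over 5 days: 3.4236 × 5 = 17.118 mm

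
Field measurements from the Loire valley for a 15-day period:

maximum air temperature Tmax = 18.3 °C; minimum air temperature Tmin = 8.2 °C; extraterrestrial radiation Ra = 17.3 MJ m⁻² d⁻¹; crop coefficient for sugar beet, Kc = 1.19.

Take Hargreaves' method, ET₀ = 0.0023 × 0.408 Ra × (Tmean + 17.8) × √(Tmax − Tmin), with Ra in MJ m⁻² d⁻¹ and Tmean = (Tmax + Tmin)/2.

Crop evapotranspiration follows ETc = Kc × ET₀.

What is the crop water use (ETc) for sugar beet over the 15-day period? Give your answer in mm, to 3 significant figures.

28.6 mm

Tmean = (18.3 + 8.2)/2 = 13.25 °C
0.408 Ra = 0.408 × 17.3 = 7.0584 mm/d equivalent
ET₀ = 0.0023 × 7.0584 × (13.25 + 17.8) × √10.1 = 0.0023 × 7.0584 × 31.05 × 3.1780 = 1.6020 mm/d
ETc = Kc × ET₀ = 1.19 × 1.6020 = 1.9064 mm/d
Over 15 days: 1.9064 × 15 = 28.596 mm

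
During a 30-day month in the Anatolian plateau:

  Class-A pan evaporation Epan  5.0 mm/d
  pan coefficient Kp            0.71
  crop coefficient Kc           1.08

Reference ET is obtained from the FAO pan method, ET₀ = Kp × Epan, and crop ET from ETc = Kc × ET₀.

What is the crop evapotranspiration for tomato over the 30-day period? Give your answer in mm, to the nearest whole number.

115 mm

ET₀ = 0.71 × 5.0 = 3.5500 mm/d
ETc = Kc × ET₀ = 1.08 × 3.5500 = 3.8340 mm/d
Over 30 days: 3.8340 × 30 = 115.020 mm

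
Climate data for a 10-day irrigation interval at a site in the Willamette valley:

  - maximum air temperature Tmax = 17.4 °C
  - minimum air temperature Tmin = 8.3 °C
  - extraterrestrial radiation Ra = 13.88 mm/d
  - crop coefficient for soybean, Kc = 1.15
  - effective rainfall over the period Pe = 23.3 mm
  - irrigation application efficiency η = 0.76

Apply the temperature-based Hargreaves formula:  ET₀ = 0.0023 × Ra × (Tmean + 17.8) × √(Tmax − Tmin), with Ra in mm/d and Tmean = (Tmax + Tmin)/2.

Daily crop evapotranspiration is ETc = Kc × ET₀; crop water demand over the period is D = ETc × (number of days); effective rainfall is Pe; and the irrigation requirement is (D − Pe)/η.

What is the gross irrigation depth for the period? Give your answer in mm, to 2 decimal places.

14.01 mm

Tmean = (17.4 + 8.3)/2 = 12.85 °C
ET₀ = 0.0023 × 13.88 × (12.85 + 17.8) × √9.1 = 0.0023 × 13.88 × 30.65 × 3.0166 = 2.9517 mm/d
ETc = Kc × ET₀ = 1.15 × 2.9517 = 3.3945 mm/d
Crop demand D = ETc × 10 d = 3.3945 × 10 = 33.945 mm
D − Pe = 33.945 − 23.3 = 10.645 mm
Gross irrigation = 10.645 / 0.76 = 14.007 mm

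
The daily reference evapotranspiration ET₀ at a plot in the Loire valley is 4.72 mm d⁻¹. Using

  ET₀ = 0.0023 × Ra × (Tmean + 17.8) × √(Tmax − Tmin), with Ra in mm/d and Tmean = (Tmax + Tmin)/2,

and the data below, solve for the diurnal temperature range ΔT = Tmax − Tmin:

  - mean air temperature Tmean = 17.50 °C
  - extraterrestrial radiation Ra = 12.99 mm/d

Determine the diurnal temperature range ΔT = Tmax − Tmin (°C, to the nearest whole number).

20 °C

√ΔT = ET₀ / [0.0023 × Ra × (Tmean+17.8)] = 4.72 / (0.0023 × 12.99 × 35.30) = 4.4754
ΔT = 4.4754² = 20.029 °C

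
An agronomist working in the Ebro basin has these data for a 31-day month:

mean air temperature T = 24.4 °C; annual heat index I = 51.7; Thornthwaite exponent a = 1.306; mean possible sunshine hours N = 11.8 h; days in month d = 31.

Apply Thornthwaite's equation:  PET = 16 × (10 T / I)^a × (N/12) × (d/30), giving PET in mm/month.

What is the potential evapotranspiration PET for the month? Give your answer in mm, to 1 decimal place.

10T/I = 10 × 24.4 / 51.7 = 4.7195
(10T/I)^a = 4.7195^1.306 = 7.5877
Uncorrected PET = 16 × 7.5877 = 121.403 mm
Correction = (N/12)(d/30) = (11.8/12)(31/30) = 1.0161
PET = 121.403 × 1.0161 = 123.358 mm/month

123.4 mm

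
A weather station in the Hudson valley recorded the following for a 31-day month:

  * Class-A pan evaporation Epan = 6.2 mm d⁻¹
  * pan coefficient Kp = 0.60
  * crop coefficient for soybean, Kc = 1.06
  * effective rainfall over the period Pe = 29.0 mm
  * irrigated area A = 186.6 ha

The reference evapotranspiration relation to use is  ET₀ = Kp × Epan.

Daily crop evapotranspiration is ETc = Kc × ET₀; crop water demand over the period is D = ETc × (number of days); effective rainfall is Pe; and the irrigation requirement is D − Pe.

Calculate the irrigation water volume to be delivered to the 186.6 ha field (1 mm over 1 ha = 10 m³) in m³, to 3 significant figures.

174000 m³

ET₀ = 0.60 × 6.2 = 3.7200 mm/d
ETc = Kc × ET₀ = 1.06 × 3.7200 = 3.9432 mm/d
Crop demand D = ETc × 31 d = 3.9432 × 31 = 122.239 mm
D − Pe = 122.239 − 29.0 = 93.239 mm
Volume = 93.239 mm × 186.6 ha × 10 = 173984.0 m³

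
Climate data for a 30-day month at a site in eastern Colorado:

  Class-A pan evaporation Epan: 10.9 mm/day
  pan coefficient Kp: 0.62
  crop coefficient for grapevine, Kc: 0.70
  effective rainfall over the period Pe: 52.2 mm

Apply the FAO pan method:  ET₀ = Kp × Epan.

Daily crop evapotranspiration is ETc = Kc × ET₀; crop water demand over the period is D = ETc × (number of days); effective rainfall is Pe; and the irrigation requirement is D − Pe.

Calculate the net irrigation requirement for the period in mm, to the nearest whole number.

ET₀ = 0.62 × 10.9 = 6.7580 mm/d
ETc = Kc × ET₀ = 0.70 × 6.7580 = 4.7306 mm/d
Crop demand D = ETc × 30 d = 4.7306 × 30 = 141.918 mm
D − Pe = 141.918 − 52.2 = 89.718 mm

90 mm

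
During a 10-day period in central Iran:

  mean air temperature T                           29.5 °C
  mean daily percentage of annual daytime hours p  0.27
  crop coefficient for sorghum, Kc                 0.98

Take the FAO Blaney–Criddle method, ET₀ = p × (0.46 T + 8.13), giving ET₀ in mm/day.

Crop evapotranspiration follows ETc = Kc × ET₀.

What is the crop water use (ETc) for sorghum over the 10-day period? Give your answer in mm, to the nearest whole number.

ET₀ = 0.27 × (0.46 × 29.5 + 8.13) = 0.27 × 21.700 = 5.8590 mm/d
ETc = Kc × ET₀ = 0.98 × 5.8590 = 5.7418 mm/d
Over 10 days: 5.7418 × 10 = 57.418 mm

57 mm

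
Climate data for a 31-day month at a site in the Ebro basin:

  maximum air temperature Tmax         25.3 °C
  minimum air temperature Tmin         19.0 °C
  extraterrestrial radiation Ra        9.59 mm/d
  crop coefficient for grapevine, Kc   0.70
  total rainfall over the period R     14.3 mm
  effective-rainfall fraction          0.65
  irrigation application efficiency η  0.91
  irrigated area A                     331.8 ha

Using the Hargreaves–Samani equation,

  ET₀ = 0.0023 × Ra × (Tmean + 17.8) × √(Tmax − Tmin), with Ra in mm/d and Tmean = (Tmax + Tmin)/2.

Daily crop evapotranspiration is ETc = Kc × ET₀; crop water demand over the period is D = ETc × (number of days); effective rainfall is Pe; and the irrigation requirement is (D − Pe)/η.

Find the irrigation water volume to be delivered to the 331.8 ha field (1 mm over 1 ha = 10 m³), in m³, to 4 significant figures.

Tmean = (25.3 + 19.0)/2 = 22.15 °C
ET₀ = 0.0023 × 9.59 × (22.15 + 17.8) × √6.3 = 0.0023 × 9.59 × 39.95 × 2.5100 = 2.2118 mm/d
ETc = Kc × ET₀ = 0.70 × 2.2118 = 1.5483 mm/d
Crop demand D = ETc × 31 d = 1.5483 × 31 = 47.997 mm
Pe = 0.65 × 14.3 = 9.295 mm
D − Pe = 47.997 − 9.295 = 38.702 mm
Gross irrigation = 38.702 / 0.91 = 42.530 mm
Volume = 42.530 mm × 331.8 ha × 10 = 141114.5 m³

141100 m³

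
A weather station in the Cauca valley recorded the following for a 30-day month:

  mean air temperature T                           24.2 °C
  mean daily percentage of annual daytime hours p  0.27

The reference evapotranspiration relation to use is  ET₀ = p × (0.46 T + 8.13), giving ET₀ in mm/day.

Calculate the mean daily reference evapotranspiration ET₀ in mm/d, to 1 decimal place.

5.2 mm/d

ET₀ = 0.27 × (0.46 × 24.2 + 8.13) = 0.27 × 19.262 = 5.2007 mm/d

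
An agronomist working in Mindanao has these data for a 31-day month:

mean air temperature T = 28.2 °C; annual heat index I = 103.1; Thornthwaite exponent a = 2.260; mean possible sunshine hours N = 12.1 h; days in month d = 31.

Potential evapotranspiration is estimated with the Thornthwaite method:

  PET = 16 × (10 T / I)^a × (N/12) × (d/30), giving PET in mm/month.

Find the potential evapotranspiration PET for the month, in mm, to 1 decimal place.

10T/I = 10 × 28.2 / 103.1 = 2.7352
(10T/I)^a = 2.7352^2.260 = 9.7184
Uncorrected PET = 16 × 9.7184 = 155.494 mm
Correction = (N/12)(d/30) = (12.1/12)(31/30) = 1.0419
PET = 155.494 × 1.0419 = 162.009 mm/month

162.0 mm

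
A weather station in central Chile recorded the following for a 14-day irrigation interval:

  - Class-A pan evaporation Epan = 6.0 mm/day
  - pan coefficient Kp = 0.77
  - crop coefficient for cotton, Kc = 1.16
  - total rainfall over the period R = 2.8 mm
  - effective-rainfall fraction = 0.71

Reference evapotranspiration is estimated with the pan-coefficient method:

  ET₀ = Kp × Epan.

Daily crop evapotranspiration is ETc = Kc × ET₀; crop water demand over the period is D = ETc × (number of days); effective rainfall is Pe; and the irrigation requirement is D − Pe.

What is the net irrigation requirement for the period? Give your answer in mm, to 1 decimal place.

ET₀ = 0.77 × 6.0 = 4.6200 mm/d
ETc = Kc × ET₀ = 1.16 × 4.6200 = 5.3592 mm/d
Crop demand D = ETc × 14 d = 5.3592 × 14 = 75.029 mm
Pe = 0.71 × 2.8 = 1.988 mm
D − Pe = 75.029 − 1.988 = 73.041 mm

73.0 mm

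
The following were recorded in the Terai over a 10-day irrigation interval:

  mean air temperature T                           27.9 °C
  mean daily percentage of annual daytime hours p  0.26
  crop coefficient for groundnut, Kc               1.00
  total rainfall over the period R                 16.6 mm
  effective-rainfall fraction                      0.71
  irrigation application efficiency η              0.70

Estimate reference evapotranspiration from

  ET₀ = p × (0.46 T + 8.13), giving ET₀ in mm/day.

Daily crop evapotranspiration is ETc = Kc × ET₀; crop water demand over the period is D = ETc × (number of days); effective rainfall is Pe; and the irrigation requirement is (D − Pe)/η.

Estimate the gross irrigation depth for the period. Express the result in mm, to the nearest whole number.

61 mm

ET₀ = 0.26 × (0.46 × 27.9 + 8.13) = 0.26 × 20.964 = 5.4506 mm/d
ETc = Kc × ET₀ = 1.00 × 5.4506 = 5.4506 mm/d
Crop demand D = ETc × 10 d = 5.4506 × 10 = 54.506 mm
Pe = 0.71 × 16.6 = 11.786 mm
D − Pe = 54.506 − 11.786 = 42.720 mm
Gross irrigation = 42.720 / 0.70 = 61.029 mm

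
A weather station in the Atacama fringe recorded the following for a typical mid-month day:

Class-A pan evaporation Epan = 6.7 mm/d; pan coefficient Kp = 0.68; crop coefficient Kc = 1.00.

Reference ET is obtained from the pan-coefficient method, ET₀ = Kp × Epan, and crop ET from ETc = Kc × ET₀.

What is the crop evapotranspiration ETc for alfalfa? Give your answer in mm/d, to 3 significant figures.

ET₀ = 0.68 × 6.7 = 4.5560 mm/d
ETc = Kc × ET₀ = 1.00 × 4.5560 = 4.5560 mm/d

4.56 mm/d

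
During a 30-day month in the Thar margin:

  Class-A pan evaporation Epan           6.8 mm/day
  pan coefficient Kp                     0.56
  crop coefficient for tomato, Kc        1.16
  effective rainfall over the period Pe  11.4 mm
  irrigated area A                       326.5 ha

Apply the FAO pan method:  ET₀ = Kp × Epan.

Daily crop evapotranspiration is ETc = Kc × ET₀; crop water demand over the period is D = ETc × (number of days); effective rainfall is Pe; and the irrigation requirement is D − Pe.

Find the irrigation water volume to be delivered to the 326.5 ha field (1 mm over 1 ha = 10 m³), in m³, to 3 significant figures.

395000 m³

ET₀ = 0.56 × 6.8 = 3.8080 mm/d
ETc = Kc × ET₀ = 1.16 × 3.8080 = 4.4173 mm/d
Crop demand D = ETc × 30 d = 4.4173 × 30 = 132.519 mm
D − Pe = 132.519 − 11.4 = 121.119 mm
Volume = 121.119 mm × 326.5 ha × 10 = 395453.5 m³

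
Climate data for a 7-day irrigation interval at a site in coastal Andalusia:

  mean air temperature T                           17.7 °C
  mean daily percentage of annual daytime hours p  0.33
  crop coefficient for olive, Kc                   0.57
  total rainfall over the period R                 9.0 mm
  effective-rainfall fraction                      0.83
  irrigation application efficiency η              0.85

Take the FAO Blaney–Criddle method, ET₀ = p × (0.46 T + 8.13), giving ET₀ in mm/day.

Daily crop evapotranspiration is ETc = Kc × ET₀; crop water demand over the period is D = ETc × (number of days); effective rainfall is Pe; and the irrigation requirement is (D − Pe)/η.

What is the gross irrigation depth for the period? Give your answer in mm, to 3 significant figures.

ET₀ = 0.33 × (0.46 × 17.7 + 8.13) = 0.33 × 16.272 = 5.3698 mm/d
ETc = Kc × ET₀ = 0.57 × 5.3698 = 3.0608 mm/d
Crop demand D = ETc × 7 d = 3.0608 × 7 = 21.426 mm
Pe = 0.83 × 9.0 = 7.470 mm
D − Pe = 21.426 − 7.470 = 13.956 mm
Gross irrigation = 13.956 / 0.85 = 16.419 mm

16.4 mm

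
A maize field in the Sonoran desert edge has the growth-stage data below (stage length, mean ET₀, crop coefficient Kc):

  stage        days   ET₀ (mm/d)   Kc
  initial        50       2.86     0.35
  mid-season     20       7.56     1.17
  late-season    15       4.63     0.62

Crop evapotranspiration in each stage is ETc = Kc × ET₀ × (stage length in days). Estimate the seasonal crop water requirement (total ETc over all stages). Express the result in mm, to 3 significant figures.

270 mm

initial: 0.35 × 2.86 × 50 = 50.05 mm
mid-season: 1.17 × 7.56 × 20 = 176.90 mm
late-season: 0.62 × 4.63 × 15 = 43.06 mm
Seasonal total = 270.01 mm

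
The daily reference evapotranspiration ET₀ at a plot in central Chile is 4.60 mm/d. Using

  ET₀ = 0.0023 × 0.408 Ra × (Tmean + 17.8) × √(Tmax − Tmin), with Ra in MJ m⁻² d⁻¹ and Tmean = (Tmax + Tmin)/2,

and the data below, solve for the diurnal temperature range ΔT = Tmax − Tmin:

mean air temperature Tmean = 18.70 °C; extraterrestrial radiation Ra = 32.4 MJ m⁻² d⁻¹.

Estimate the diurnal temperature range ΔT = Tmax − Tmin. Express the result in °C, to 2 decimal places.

√ΔT = ET₀ / [0.0023 × 0.408 × Ra × (Tmean+17.8)] = 4.60 / (0.0023 × 13.2192 × 36.50) = 4.1451
ΔT = 4.1451² = 17.182 °C

17.18 °C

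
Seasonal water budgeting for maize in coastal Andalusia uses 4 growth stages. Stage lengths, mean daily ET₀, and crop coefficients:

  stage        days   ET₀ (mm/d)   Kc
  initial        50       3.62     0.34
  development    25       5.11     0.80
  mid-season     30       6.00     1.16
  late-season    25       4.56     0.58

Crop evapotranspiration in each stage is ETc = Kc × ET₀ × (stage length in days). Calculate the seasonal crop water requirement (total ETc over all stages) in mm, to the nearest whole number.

439 mm

initial: 0.34 × 3.62 × 50 = 61.54 mm
development: 0.80 × 5.11 × 25 = 102.20 mm
mid-season: 1.16 × 6.00 × 30 = 208.80 mm
late-season: 0.58 × 4.56 × 25 = 66.12 mm
Seasonal total = 438.66 mm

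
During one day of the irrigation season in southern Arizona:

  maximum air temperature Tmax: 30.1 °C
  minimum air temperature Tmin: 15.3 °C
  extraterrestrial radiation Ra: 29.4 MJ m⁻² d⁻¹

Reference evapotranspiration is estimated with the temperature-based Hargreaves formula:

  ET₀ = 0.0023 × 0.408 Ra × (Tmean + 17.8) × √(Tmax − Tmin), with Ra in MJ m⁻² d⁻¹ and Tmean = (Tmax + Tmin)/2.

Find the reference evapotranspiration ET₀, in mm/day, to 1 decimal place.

Tmean = (30.1 + 15.3)/2 = 22.70 °C
0.408 Ra = 0.408 × 29.4 = 11.9952 mm/d equivalent
ET₀ = 0.0023 × 11.9952 × (22.70 + 17.8) × √14.8 = 0.0023 × 11.9952 × 40.50 × 3.8471 = 4.2986 mm/d

4.3 mm/day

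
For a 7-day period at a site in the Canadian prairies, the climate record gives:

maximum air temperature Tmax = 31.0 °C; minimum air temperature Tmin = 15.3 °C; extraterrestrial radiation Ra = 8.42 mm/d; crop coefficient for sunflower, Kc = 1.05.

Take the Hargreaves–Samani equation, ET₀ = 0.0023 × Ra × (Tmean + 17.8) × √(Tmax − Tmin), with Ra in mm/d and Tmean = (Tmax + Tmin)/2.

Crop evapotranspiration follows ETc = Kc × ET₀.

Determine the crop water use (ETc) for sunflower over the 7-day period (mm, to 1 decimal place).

23.1 mm

Tmean = (31.0 + 15.3)/2 = 23.15 °C
ET₀ = 0.0023 × 8.42 × (23.15 + 17.8) × √15.7 = 0.0023 × 8.42 × 40.95 × 3.9623 = 3.1423 mm/d
ETc = Kc × ET₀ = 1.05 × 3.1423 = 3.2994 mm/d
Over 7 days: 3.2994 × 7 = 23.096 mm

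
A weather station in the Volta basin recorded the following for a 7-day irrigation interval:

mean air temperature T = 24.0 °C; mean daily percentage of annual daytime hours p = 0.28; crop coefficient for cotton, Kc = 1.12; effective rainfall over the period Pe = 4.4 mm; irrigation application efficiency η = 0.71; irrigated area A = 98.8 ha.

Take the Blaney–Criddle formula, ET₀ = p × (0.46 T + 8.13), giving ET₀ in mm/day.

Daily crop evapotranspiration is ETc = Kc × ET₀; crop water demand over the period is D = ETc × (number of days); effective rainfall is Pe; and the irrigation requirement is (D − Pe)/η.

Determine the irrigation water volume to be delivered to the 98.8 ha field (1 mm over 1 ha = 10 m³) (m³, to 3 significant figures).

ET₀ = 0.28 × (0.46 × 24.0 + 8.13) = 0.28 × 19.170 = 5.3676 mm/d
ETc = Kc × ET₀ = 1.12 × 5.3676 = 6.0117 mm/d
Crop demand D = ETc × 7 d = 6.0117 × 7 = 42.082 mm
D − Pe = 42.082 − 4.4 = 37.682 mm
Gross irrigation = 37.682 / 0.71 = 53.073 mm
Volume = 53.073 mm × 98.8 ha × 10 = 52436.1 m³

52400 m³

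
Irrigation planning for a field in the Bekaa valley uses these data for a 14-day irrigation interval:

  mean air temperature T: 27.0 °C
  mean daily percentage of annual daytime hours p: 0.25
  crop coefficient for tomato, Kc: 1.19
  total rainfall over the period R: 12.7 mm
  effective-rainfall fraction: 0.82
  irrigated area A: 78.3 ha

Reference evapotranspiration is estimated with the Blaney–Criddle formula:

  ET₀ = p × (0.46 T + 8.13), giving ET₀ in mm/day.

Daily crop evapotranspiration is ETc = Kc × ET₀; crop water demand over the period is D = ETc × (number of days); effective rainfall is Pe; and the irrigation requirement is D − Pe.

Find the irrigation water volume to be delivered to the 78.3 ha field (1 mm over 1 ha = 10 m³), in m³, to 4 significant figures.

58860 m³

ET₀ = 0.25 × (0.46 × 27.0 + 8.13) = 0.25 × 20.550 = 5.1375 mm/d
ETc = Kc × ET₀ = 1.19 × 5.1375 = 6.1136 mm/d
Crop demand D = ETc × 14 d = 6.1136 × 14 = 85.590 mm
Pe = 0.82 × 12.7 = 10.414 mm
D − Pe = 85.590 − 10.414 = 75.176 mm
Volume = 75.176 mm × 78.3 ha × 10 = 58862.8 m³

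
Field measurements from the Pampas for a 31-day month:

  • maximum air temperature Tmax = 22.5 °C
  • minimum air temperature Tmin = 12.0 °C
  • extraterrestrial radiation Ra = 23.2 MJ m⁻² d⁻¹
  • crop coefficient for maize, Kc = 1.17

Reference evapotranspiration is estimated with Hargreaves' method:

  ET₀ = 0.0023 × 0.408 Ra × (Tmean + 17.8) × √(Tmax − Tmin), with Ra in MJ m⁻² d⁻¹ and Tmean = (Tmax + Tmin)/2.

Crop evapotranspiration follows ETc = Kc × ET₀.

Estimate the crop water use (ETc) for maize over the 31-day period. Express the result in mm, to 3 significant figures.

Tmean = (22.5 + 12.0)/2 = 17.25 °C
0.408 Ra = 0.408 × 23.2 = 9.4656 mm/d equivalent
ET₀ = 0.0023 × 9.4656 × (17.25 + 17.8) × √10.5 = 0.0023 × 9.4656 × 35.05 × 3.2404 = 2.4726 mm/d
ETc = Kc × ET₀ = 1.17 × 2.4726 = 2.8929 mm/d
Over 31 days: 2.8929 × 31 = 89.680 mm

89.7 mm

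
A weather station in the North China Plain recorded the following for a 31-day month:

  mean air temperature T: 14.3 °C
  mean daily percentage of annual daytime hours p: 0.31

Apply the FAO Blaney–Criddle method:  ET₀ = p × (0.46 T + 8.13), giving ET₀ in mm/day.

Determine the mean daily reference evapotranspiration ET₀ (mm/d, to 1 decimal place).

4.6 mm/d

ET₀ = 0.31 × (0.46 × 14.3 + 8.13) = 0.31 × 14.708 = 4.5595 mm/d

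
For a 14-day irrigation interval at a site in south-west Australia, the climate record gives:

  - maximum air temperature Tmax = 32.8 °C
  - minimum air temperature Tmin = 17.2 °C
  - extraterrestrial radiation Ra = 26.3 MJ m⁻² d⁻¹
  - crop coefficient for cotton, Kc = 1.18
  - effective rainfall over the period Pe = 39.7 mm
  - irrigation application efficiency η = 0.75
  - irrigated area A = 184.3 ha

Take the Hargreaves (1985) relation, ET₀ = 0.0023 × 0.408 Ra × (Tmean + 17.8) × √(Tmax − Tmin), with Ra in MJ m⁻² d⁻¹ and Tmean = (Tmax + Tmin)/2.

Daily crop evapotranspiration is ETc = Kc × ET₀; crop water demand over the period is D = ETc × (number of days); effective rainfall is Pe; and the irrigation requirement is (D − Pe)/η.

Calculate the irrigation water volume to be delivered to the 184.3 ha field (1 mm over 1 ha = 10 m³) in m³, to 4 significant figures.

Tmean = (32.8 + 17.2)/2 = 25.00 °C
0.408 Ra = 0.408 × 26.3 = 10.7304 mm/d equivalent
ET₀ = 0.0023 × 10.7304 × (25.00 + 17.8) × √15.6 = 0.0023 × 10.7304 × 42.80 × 3.9497 = 4.1721 mm/d
ETc = Kc × ET₀ = 1.18 × 4.1721 = 4.9231 mm/d
Crop demand D = ETc × 14 d = 4.9231 × 14 = 68.923 mm
D − Pe = 68.923 − 39.7 = 29.223 mm
Gross irrigation = 29.223 / 0.75 = 38.964 mm
Volume = 38.964 mm × 184.3 ha × 10 = 71810.7 m³

71810 m³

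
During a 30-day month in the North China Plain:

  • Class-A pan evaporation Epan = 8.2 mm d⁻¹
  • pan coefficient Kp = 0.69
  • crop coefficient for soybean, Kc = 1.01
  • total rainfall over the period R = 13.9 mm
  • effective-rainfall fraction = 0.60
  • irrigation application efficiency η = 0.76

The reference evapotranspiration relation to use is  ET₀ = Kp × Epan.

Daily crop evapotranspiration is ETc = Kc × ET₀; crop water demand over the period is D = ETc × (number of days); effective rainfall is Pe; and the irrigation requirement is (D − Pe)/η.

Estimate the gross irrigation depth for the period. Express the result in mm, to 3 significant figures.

215 mm

ET₀ = 0.69 × 8.2 = 5.6580 mm/d
ETc = Kc × ET₀ = 1.01 × 5.6580 = 5.7146 mm/d
Crop demand D = ETc × 30 d = 5.7146 × 30 = 171.438 mm
Pe = 0.60 × 13.9 = 8.340 mm
D − Pe = 171.438 − 8.340 = 163.098 mm
Gross irrigation = 163.098 / 0.76 = 214.603 mm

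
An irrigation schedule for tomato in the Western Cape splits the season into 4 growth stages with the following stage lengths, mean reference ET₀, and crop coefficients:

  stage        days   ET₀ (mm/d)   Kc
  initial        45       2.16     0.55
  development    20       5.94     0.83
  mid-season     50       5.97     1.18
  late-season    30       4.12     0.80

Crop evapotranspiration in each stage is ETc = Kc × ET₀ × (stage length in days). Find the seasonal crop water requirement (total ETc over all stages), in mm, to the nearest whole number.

603 mm

initial: 0.55 × 2.16 × 45 = 53.46 mm
development: 0.83 × 5.94 × 20 = 98.60 mm
mid-season: 1.18 × 5.97 × 50 = 352.23 mm
late-season: 0.80 × 4.12 × 30 = 98.88 mm
Seasonal total = 603.17 mm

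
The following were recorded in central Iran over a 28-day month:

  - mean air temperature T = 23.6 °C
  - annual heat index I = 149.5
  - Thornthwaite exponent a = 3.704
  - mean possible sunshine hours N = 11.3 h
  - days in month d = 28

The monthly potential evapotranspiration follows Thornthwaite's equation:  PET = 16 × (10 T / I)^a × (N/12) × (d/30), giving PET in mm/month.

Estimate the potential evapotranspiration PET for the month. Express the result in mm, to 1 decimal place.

76.3 mm

10T/I = 10 × 23.6 / 149.5 = 1.5786
(10T/I)^a = 1.5786^3.704 = 5.4250
Uncorrected PET = 16 × 5.4250 = 86.800 mm
Correction = (N/12)(d/30) = (11.3/12)(28/30) = 0.8789
PET = 86.800 × 0.8789 = 76.289 mm/month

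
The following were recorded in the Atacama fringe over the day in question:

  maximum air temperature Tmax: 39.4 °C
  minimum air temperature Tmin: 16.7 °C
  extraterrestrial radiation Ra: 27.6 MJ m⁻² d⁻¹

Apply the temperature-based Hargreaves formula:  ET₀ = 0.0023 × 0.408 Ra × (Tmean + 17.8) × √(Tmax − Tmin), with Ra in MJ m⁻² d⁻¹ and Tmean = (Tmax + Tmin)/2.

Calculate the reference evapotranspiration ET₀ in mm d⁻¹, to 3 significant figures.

Tmean = (39.4 + 16.7)/2 = 28.05 °C
0.408 Ra = 0.408 × 27.6 = 11.2608 mm/d equivalent
ET₀ = 0.0023 × 11.2608 × (28.05 + 17.8) × √22.7 = 0.0023 × 11.2608 × 45.85 × 4.7645 = 5.6579 mm/d

5.66 mm d⁻¹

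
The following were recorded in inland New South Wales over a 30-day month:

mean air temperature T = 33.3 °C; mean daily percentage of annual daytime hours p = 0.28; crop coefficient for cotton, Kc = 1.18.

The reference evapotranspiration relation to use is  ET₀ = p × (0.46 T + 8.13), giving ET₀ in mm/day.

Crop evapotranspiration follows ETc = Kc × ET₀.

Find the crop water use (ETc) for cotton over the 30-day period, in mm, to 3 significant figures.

ET₀ = 0.28 × (0.46 × 33.3 + 8.13) = 0.28 × 23.448 = 6.5654 mm/d
ETc = Kc × ET₀ = 1.18 × 6.5654 = 7.7472 mm/d
Over 30 days: 7.7472 × 30 = 232.416 mm

232 mm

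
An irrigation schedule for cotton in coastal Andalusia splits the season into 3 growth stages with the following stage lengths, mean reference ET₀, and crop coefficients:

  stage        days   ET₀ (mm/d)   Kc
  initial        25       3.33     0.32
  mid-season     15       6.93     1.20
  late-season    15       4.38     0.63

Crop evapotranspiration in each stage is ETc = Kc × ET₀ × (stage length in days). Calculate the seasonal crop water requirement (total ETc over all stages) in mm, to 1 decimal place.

192.8 mm

initial: 0.32 × 3.33 × 25 = 26.64 mm
mid-season: 1.20 × 6.93 × 15 = 124.74 mm
late-season: 0.63 × 4.38 × 15 = 41.39 mm
Seasonal total = 192.77 mm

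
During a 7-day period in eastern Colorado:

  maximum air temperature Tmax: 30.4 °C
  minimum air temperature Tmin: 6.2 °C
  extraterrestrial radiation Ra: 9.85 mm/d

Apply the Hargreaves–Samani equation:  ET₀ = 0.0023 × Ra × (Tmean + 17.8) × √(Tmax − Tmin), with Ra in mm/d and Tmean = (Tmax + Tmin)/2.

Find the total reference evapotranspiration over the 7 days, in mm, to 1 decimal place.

Tmean = (30.4 + 6.2)/2 = 18.30 °C
ET₀ = 0.0023 × 9.85 × (18.30 + 17.8) × √24.2 = 0.0023 × 9.85 × 36.10 × 4.9193 = 4.0232 mm/d
Over 7 days: 4.0232 × 7 = 28.162 mm

28.2 mm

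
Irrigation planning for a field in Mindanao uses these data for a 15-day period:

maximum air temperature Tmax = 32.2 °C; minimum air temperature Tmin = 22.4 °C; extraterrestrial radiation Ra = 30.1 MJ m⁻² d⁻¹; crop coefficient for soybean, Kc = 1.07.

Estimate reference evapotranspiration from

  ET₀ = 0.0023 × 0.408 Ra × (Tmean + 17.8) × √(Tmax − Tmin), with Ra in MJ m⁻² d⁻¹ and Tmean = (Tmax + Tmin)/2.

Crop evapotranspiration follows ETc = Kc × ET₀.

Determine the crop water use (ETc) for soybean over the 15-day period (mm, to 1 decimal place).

64.0 mm

Tmean = (32.2 + 22.4)/2 = 27.30 °C
0.408 Ra = 0.408 × 30.1 = 12.2808 mm/d equivalent
ET₀ = 0.0023 × 12.2808 × (27.30 + 17.8) × √9.8 = 0.0023 × 12.2808 × 45.10 × 3.1305 = 3.9879 mm/d
ETc = Kc × ET₀ = 1.07 × 3.9879 = 4.2671 mm/d
Over 15 days: 4.2671 × 15 = 64.007 mm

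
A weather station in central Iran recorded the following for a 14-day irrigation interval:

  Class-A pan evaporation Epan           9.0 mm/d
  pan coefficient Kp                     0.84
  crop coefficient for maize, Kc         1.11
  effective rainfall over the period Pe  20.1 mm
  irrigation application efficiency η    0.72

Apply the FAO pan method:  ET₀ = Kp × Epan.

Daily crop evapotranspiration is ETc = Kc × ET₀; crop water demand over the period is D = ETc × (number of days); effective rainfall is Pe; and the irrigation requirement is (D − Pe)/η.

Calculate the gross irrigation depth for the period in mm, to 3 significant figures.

ET₀ = 0.84 × 9.0 = 7.5600 mm/d
ETc = Kc × ET₀ = 1.11 × 7.5600 = 8.3916 mm/d
Crop demand D = ETc × 14 d = 8.3916 × 14 = 117.482 mm
D − Pe = 117.482 − 20.1 = 97.382 mm
Gross irrigation = 97.382 / 0.72 = 135.253 mm

135 mm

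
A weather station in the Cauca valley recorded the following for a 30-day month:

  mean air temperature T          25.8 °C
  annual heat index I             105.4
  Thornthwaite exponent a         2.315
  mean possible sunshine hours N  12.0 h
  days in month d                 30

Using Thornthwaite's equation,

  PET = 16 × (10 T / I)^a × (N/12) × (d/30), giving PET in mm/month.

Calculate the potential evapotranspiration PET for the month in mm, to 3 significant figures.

127 mm

10T/I = 10 × 25.8 / 105.4 = 2.4478
(10T/I)^a = 2.4478^2.315 = 7.9436
Uncorrected PET = 16 × 7.9436 = 127.098 mm
Correction = (N/12)(d/30) = (12.0/12)(30/30) = 1.0000
PET = 127.098 × 1.0000 = 127.098 mm/month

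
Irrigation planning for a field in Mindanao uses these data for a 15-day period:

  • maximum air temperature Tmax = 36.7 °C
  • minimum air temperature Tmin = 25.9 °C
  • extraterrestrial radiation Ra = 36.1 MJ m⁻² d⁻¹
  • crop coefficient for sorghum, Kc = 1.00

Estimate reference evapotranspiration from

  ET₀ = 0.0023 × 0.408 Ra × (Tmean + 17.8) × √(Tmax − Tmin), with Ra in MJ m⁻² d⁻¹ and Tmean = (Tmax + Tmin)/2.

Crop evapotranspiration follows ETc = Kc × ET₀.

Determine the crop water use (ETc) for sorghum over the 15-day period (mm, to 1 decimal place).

Tmean = (36.7 + 25.9)/2 = 31.30 °C
0.408 Ra = 0.408 × 36.1 = 14.7288 mm/d equivalent
ET₀ = 0.0023 × 14.7288 × (31.30 + 17.8) × √10.8 = 0.0023 × 14.7288 × 49.10 × 3.2863 = 5.4662 mm/d
ETc = Kc × ET₀ = 1.00 × 5.4662 = 5.4662 mm/d
Over 15 days: 5.4662 × 15 = 81.993 mm

82.0 mm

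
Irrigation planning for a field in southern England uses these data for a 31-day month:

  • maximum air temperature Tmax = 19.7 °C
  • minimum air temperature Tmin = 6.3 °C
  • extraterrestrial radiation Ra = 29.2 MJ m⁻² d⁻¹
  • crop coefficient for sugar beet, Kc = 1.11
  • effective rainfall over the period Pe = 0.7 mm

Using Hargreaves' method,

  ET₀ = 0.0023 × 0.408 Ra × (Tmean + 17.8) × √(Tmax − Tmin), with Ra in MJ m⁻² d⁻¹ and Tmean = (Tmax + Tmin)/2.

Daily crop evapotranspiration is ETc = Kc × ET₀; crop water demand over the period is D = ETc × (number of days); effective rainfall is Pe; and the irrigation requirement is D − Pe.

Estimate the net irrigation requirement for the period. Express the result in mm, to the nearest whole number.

Tmean = (19.7 + 6.3)/2 = 13.00 °C
0.408 Ra = 0.408 × 29.2 = 11.9136 mm/d equivalent
ET₀ = 0.0023 × 11.9136 × (13.00 + 17.8) × √13.4 = 0.0023 × 11.9136 × 30.80 × 3.6606 = 3.0894 mm/d
ETc = Kc × ET₀ = 1.11 × 3.0894 = 3.4292 mm/d
Crop demand D = ETc × 31 d = 3.4292 × 31 = 106.305 mm
D − Pe = 106.305 − 0.7 = 105.605 mm

106 mm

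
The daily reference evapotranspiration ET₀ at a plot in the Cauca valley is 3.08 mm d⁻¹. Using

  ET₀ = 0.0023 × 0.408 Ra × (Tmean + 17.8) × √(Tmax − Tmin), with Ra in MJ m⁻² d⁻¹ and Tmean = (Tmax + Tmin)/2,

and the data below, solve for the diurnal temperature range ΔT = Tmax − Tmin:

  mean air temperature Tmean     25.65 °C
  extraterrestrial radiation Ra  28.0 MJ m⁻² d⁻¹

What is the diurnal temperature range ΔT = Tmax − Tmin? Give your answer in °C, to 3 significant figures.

7.28 °C

√ΔT = ET₀ / [0.0023 × 0.408 × Ra × (Tmean+17.8)] = 3.08 / (0.0023 × 11.4240 × 43.45) = 2.6978
ΔT = 2.6978² = 7.278 °C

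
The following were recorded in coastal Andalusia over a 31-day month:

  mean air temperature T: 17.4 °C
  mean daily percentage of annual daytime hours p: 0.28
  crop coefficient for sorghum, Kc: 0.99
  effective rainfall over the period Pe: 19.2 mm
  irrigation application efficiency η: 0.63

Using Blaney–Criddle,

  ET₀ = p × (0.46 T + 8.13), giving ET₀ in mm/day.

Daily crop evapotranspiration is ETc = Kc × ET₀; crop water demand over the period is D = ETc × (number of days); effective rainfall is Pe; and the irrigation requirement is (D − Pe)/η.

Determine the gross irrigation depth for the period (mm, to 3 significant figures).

190 mm

ET₀ = 0.28 × (0.46 × 17.4 + 8.13) = 0.28 × 16.134 = 4.5175 mm/d
ETc = Kc × ET₀ = 0.99 × 4.5175 = 4.4723 mm/d
Crop demand D = ETc × 31 d = 4.4723 × 31 = 138.641 mm
D − Pe = 138.641 − 19.2 = 119.441 mm
Gross irrigation = 119.441 / 0.63 = 189.589 mm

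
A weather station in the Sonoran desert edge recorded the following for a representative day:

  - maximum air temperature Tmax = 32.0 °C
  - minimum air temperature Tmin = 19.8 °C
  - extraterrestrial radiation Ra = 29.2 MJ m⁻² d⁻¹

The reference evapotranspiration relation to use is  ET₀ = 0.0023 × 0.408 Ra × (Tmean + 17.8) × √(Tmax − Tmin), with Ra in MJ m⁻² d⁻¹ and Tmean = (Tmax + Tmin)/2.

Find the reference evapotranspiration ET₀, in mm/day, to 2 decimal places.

Tmean = (32.0 + 19.8)/2 = 25.90 °C
0.408 Ra = 0.408 × 29.2 = 11.9136 mm/d equivalent
ET₀ = 0.0023 × 11.9136 × (25.90 + 17.8) × √12.2 = 0.0023 × 11.9136 × 43.70 × 3.4928 = 4.1824 mm/d

4.18 mm/day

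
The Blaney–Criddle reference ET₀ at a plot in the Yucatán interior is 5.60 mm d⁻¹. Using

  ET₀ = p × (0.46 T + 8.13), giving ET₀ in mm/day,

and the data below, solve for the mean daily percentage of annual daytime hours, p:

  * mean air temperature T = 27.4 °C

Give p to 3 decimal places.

p = ET₀ / (0.46 T + 8.13) = 5.60 / (0.46 × 27.4 + 8.13) = 5.60 / 20.734 = 0.2701

0.270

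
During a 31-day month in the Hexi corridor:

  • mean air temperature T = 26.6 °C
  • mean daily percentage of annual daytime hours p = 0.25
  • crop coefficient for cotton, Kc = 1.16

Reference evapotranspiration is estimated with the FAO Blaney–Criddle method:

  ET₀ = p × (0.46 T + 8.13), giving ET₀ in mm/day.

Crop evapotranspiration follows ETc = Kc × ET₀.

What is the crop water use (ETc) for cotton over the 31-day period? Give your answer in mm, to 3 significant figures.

ET₀ = 0.25 × (0.46 × 26.6 + 8.13) = 0.25 × 20.366 = 5.0915 mm/d
ETc = Kc × ET₀ = 1.16 × 5.0915 = 5.9061 mm/d
Over 31 days: 5.9061 × 31 = 183.089 mm

183 mm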